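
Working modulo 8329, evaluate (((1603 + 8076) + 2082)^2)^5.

1603 + 8076 = 9679 ≡ 1350 (mod 8329)
1350 + 2082 = 3432
(3432)^2 ≡ 1418 (mod 8329)
(1418)^5 ≡ 5850 (mod 8329)

5850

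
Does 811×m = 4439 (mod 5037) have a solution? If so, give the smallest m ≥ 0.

2024

gcd(811, 5037) = 1, so a unique solution mod 5037 exists.
811⁻¹ ≡ 4006 (mod 5037).
m ≡ 4006×4439 ≡ 2024 (mod 5037).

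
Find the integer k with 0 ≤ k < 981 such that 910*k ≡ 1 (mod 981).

829

Apply the Euclidean algorithm and back-substitute:
981 = 1×910 + 71
910 = 12×71 + 58
71 = 1×58 + 13
58 = 4×13 + 6
13 = 2×6 + 1
6 = 6×1 + 0
gcd(910, 981) = 1, so the inverse exists.
Bézout: 1 = 141×981 − 152×910.
So 910⁻¹ ≡ −152 ≡ 829 (mod 981).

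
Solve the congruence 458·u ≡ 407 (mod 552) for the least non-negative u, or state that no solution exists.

no solution

gcd(458, 552) = 2, and 2 does not divide 407.
So the congruence has no solution.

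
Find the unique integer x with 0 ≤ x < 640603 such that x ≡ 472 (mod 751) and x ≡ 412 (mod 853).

751⁻¹ mod 853: 751×761 ≡ 1 (mod 853), so 751⁻¹ ≡ 761.
x = 472 + 751×((412 − 472)×761 mod 853) = 472 + 751×402 = 302374.

302374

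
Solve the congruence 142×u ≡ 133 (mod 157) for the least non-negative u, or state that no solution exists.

gcd(142, 157) = 1, so a unique solution mod 157 exists.
142⁻¹ ≡ 136 (mod 157).
u ≡ 136×133 ≡ 33 (mod 157).

33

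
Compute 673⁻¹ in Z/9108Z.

By the extended Euclidean algorithm:
9108 = 13·673 + 359
673 = 1·359 + 314
359 = 1·314 + 45
314 = 6·45 + 44
45 = 1·44 + 1
44 = 44·1 + 0
gcd(673, 9108) = 1, so the inverse exists.
Back-substitute for 1:
1 = 1·45 − 1·44
  = −1·314 + 7·45
  = 7·359 − 8·314
  = −8·673 + 15·359
  = 15·9108 − 203·673
So 673⁻¹ ≡ −203 ≡ 8905 (mod 9108).

8905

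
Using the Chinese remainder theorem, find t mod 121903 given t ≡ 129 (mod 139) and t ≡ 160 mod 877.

139⁻¹ mod 877: 139×265 ≡ 1 (mod 877), so 139⁻¹ ≡ 265.
t = 129 + 139×((160 − 129)×265 mod 877) = 129 + 139×322 = 44887.
Check: 44887 mod 139 = 129, 44887 mod 877 = 160. ✓

44887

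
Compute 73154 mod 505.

73154 = 144·505 + 434, so 73154 ≡ 434 (mod 505).

434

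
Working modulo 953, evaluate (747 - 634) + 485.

598

747 - 634 = 113
113 + 485 = 598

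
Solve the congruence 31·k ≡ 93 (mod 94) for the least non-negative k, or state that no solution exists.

3

gcd(31, 94) = 1, so a unique solution mod 94 exists.
31⁻¹ ≡ 91 (mod 94).
k ≡ 91·93 ≡ 3 (mod 94).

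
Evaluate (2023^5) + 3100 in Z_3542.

1581

(2023)^5 ≡ 2023 (mod 3542)
2023 + 3100 = 5123 ≡ 1581 (mod 3542)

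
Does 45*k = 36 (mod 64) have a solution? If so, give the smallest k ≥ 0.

gcd(45, 64) = 1, so a unique solution mod 64 exists.
45⁻¹ ≡ 37 (mod 64).
k ≡ 37*36 ≡ 52 (mod 64).

52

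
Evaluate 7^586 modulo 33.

Compute successive squares:
586 in binary is 1001001010, i.e. 586 = 512 + 64 + 8 + 2.
7^1 ≡ 7 (mod 33)
7^2 ≡ 7^2 = 49 ≡ 16 (mod 33)
7^4 ≡ 16^2 = 256 ≡ 25 (mod 33)
7^8 ≡ 25^2 = 625 ≡ 31 (mod 33)
7^16 ≡ 31^2 = 961 ≡ 4 (mod 33)
7^32 ≡ 4^2 = 16 (mod 33)
7^64 ≡ 16^2 = 256 ≡ 25 (mod 33)
7^128 ≡ 25^2 = 625 ≡ 31 (mod 33)
7^256 ≡ 31^2 = 961 ≡ 4 (mod 33)
7^512 ≡ 4^2 = 16 (mod 33)
7^586 = 7^512 · 7^64 · 7^8 · 7^2 ≡ 16 · 25 · 31 · 16 (mod 33).
Accumulate the product:
16 · 25 = 400 ≡ 4
4 · 31 = 124 ≡ 25
25 · 16 = 400 ≡ 4

4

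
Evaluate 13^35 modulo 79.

By square-and-multiply:
35 in binary is 100011, i.e. 35 = 32 + 2 + 1.
13^1 ≡ 13 (mod 79)
13^2 ≡ 13^2 = 169 ≡ 11 (mod 79)
13^4 ≡ 11^2 = 121 ≡ 42 (mod 79)
13^8 ≡ 42^2 = 1764 ≡ 26 (mod 79)
13^16 ≡ 26^2 = 676 ≡ 44 (mod 79)
13^32 ≡ 44^2 = 1936 ≡ 40 (mod 79)
13^35 = 13^32 · 13^2 · 13^1 ≡ 40 · 11 · 13 (mod 79).
Accumulate the product:
40 · 11 = 440 ≡ 45
45 · 13 = 585 ≡ 32

32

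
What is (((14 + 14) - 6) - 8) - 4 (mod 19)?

14 + 14 = 28 ≡ 9 (mod 19)
9 - 6 = 3
3 - 8 = -5 ≡ 14 (mod 19)
14 - 4 = 10

10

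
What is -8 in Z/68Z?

60

-8 = -1×68 + 60, so -8 ≡ 60 (mod 68).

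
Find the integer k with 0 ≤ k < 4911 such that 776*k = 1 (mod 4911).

2234

4911 = 6*776 + 255
776 = 3*255 + 11
255 = 23*11 + 2
11 = 5*2 + 1
2 = 2*1 + 0
gcd(776, 4911) = 1, so the inverse exists.
Back-substitute for 1:
1 = 1*11 − 5*2
  = −5*255 + 116*11
  = 116*776 − 353*255
  = −353*4911 + 2234*776
So 776⁻¹ ≡ 2234 (mod 4911).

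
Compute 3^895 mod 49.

Using repeated squaring:
3^1 ≡ 3 (mod 49)
3^2 ≡ 3^2 = 9 (mod 49)
3^4 ≡ 9^2 = 81 ≡ 32 (mod 49)
3^8 ≡ 32^2 = 1024 ≡ 44 (mod 49)
3^16 ≡ 44^2 = 1936 ≡ 25 (mod 49)
3^32 ≡ 25^2 = 625 ≡ 37 (mod 49)
3^64 ≡ 37^2 = 1369 ≡ 46 (mod 49)
3^128 ≡ 46^2 = 2116 ≡ 9 (mod 49)
3^256 ≡ 9^2 = 81 ≡ 32 (mod 49)
3^512 ≡ 32^2 = 1024 ≡ 44 (mod 49)
3^895 = 3^512 × 3^256 × 3^64 × 3^32 × 3^16 × 3^8 × 3^4 × 3^2 × 3^1 ≡ 44 × 32 × 46 × 37 × 25 × 44 × 32 × 9 × 3 (mod 49).
Accumulate the product:
44 × 32 = 1408 ≡ 36
36 × 46 = 1656 ≡ 39
39 × 37 = 1443 ≡ 22
22 × 25 = 550 ≡ 11
11 × 44 = 484 ≡ 43
43 × 32 = 1376 ≡ 4
4 × 9 = 36
36 × 3 = 108 ≡ 10

10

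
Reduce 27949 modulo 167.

27949 = 167×167 + 60, so 27949 ≡ 60 (mod 167).

60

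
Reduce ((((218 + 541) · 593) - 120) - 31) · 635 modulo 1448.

136

218 + 541 = 759
759 · 593 = 450087 ≡ 1207 (mod 1448)
1207 - 120 = 1087
1087 - 31 = 1056
1056 · 635 = 670560 ≡ 136 (mod 1448)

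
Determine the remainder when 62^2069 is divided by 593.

Using repeated squaring:
2069 in binary is 100000010101, i.e. 2069 = 2048 + 16 + 4 + 1.
62^1 ≡ 62 (mod 593)
62^2 ≡ 62^2 = 3844 ≡ 286 (mod 593)
62^4 ≡ 286^2 = 81796 ≡ 555 (mod 593)
62^8 ≡ 555^2 = 308025 ≡ 258 (mod 593)
62^16 ≡ 258^2 = 66564 ≡ 148 (mod 593)
62^32 ≡ 148^2 = 21904 ≡ 556 (mod 593)
62^64 ≡ 556^2 = 309136 ≡ 183 (mod 593)
62^128 ≡ 183^2 = 33489 ≡ 281 (mod 593)
62^256 ≡ 281^2 = 78961 ≡ 92 (mod 593)
62^512 ≡ 92^2 = 8464 ≡ 162 (mod 593)
62^1024 ≡ 162^2 = 26244 ≡ 152 (mod 593)
62^2048 ≡ 152^2 = 23104 ≡ 570 (mod 593)
62^2069 = 62^2048 · 62^16 · 62^4 · 62^1 ≡ 570 · 148 · 555 · 62 (mod 593).
Accumulate the product:
570 · 148 = 84360 ≡ 154
154 · 555 = 85470 ≡ 78
78 · 62 = 4836 ≡ 92

92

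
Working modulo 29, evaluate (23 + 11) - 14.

20

23 + 11 = 34 ≡ 5 (mod 29)
5 - 14 = -9 ≡ 20 (mod 29)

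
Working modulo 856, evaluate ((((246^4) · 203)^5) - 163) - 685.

88

(246)^4 ≡ 832 (mod 856)
832 · 203 = 168896 ≡ 264 (mod 856)
(264)^5 ≡ 80 (mod 856)
80 - 163 = -83 ≡ 773 (mod 856)
773 - 685 = 88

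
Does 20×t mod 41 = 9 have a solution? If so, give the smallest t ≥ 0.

gcd(20, 41) = 1, so a unique solution mod 41 exists.
20⁻¹ ≡ 39 (mod 41).
t ≡ 39×9 ≡ 23 (mod 41).

23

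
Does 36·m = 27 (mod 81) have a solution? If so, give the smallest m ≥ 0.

gcd(36, 81) = 9, and 9 | 27, so solutions exist.
Divide through by 9: 4·m ≡ 3 (mod 9).
4⁻¹ ≡ 7 (mod 9).
m ≡ 7·3 ≡ 3 (mod 9).
The smallest non-negative solution is m = 3.

3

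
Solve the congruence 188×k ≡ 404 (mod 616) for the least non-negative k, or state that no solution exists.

107

gcd(188, 616) = 4, and 4 | 404, so solutions exist.
Divide through by 4: 47×k = 101 (mod 154).
47⁻¹ ≡ 59 (mod 154).
k ≡ 59×101 ≡ 107 (mod 154).
The smallest non-negative solution is k = 107.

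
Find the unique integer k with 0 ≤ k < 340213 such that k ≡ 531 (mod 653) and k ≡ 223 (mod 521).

225816

653⁻¹ mod 521: 653·75 ≡ 1 (mod 521), so 653⁻¹ ≡ 75.
k = 531 + 653·((223 − 531)·75 mod 521) = 531 + 653·345 = 225816.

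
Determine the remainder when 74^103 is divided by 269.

By square-and-multiply:
103 in binary is 1100111, i.e. 103 = 64 + 32 + 4 + 2 + 1.
74^1 ≡ 74 (mod 269)
74^2 ≡ 74^2 = 5476 ≡ 96 (mod 269)
74^4 ≡ 96^2 = 9216 ≡ 70 (mod 269)
74^8 ≡ 70^2 = 4900 ≡ 58 (mod 269)
74^16 ≡ 58^2 = 3364 ≡ 136 (mod 269)
74^32 ≡ 136^2 = 18496 ≡ 204 (mod 269)
74^64 ≡ 204^2 = 41616 ≡ 190 (mod 269)
74^103 = 74^64 × 74^32 × 74^4 × 74^2 × 74^1 ≡ 190 × 204 × 70 × 96 × 74 (mod 269).
Accumulate the product:
190 × 204 = 38760 ≡ 24
24 × 70 = 1680 ≡ 66
66 × 96 = 6336 ≡ 149
149 × 74 = 11026 ≡ 266

266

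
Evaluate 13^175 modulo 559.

208

13^1 ≡ 13 (mod 559)
13^2 ≡ 13^2 = 169 (mod 559)
13^4 ≡ 169^2 = 28561 ≡ 52 (mod 559)
13^8 ≡ 52^2 = 2704 ≡ 468 (mod 559)
13^16 ≡ 468^2 = 219024 ≡ 455 (mod 559)
13^32 ≡ 455^2 = 207025 ≡ 195 (mod 559)
13^64 ≡ 195^2 = 38025 ≡ 13 (mod 559)
13^128 ≡ 13^2 = 169 (mod 559)
13^175 = 13^128 × 13^32 × 13^8 × 13^4 × 13^2 × 13^1 ≡ 169 × 195 × 468 × 52 × 169 × 13 (mod 559).
Accumulate the product:
169 × 195 = 32955 ≡ 533
533 × 468 = 249444 ≡ 130
130 × 52 = 6760 ≡ 52
52 × 169 = 8788 ≡ 403
403 × 13 = 5239 ≡ 208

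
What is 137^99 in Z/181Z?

122

Compute successive squares:
99 in binary is 1100011, i.e. 99 = 64 + 32 + 2 + 1.
137^1 ≡ 137 (mod 181)
137^2 ≡ 137^2 = 18769 ≡ 126 (mod 181)
137^4 ≡ 126^2 = 15876 ≡ 129 (mod 181)
137^8 ≡ 129^2 = 16641 ≡ 170 (mod 181)
137^16 ≡ 170^2 = 28900 ≡ 121 (mod 181)
137^32 ≡ 121^2 = 14641 ≡ 161 (mod 181)
137^64 ≡ 161^2 = 25921 ≡ 38 (mod 181)
137^99 = 137^64 × 137^32 × 137^2 × 137^1 ≡ 38 × 161 × 126 × 137 (mod 181).
Accumulate the product:
38 × 161 = 6118 ≡ 145
145 × 126 = 18270 ≡ 170
170 × 137 = 23290 ≡ 122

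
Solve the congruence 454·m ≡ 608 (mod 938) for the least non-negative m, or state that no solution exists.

22

gcd(454, 938) = 2, and 2 | 608, so solutions exist.
Divide through by 2: 227·m = 304 (mod 469).
227⁻¹ ≡ 250 (mod 469).
m ≡ 250·304 ≡ 22 (mod 469).
The smallest non-negative solution is m = 22.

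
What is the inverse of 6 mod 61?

Run the extended Euclidean algorithm:
61 = 10·6 + 1
6 = 6·1 + 0
gcd(6, 61) = 1, so the inverse exists.
Back-substitute for 1:
1 = 1·61 − 10·6
So 6⁻¹ ≡ −10 ≡ 51 (mod 61).

51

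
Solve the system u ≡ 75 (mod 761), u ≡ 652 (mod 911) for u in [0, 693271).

491681

761⁻¹ mod 911: 761*249 ≡ 1 (mod 911), so 761⁻¹ ≡ 249.
u = 75 + 761*((652 − 75)*249 mod 911) = 75 + 761*646 = 491681.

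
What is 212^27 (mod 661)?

Compute successive squares:
27 in binary is 11011, i.e. 27 = 16 + 8 + 2 + 1.
212^1 ≡ 212 (mod 661)
212^2 ≡ 212^2 = 44944 ≡ 657 (mod 661)
212^4 ≡ 657^2 = 431649 ≡ 16 (mod 661)
212^8 ≡ 16^2 = 256 (mod 661)
212^16 ≡ 256^2 = 65536 ≡ 97 (mod 661)
212^27 = 212^16 · 212^8 · 212^2 · 212^1 ≡ 97 · 256 · 657 · 212 (mod 661).
Accumulate the product:
97 · 256 = 24832 ≡ 375
375 · 657 = 246375 ≡ 483
483 · 212 = 102396 ≡ 602

602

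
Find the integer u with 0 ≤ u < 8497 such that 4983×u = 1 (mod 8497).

2198

8497 = 1*4983 + 3514
4983 = 1*3514 + 1469
3514 = 2*1469 + 576
1469 = 2*576 + 317
576 = 1*317 + 259
317 = 1*259 + 58
259 = 4*58 + 27
58 = 2*27 + 4
27 = 6*4 + 3
4 = 1*3 + 1
3 = 3*1 + 0
gcd(4983, 8497) = 1, so the inverse exists.
Bézout: 1 = −1289*8497 + 2198*4983.
So 4983⁻¹ ≡ 2198 (mod 8497).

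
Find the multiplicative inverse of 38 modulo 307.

Run the extended Euclidean algorithm:
307 = 8×38 + 3
38 = 12×3 + 2
3 = 1×2 + 1
2 = 2×1 + 0
gcd(38, 307) = 1, so the inverse exists.
Bézout: 1 = 13×307 − 105×38.
So 38⁻¹ ≡ −105 ≡ 202 (mod 307).

202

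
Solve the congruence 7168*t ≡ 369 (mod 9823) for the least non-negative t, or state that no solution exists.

gcd(7168, 9823) = 1, so a unique solution mod 9823 exists.
7168⁻¹ ≡ 7851 (mod 9823).
t ≡ 7851*369 ≡ 9057 (mod 9823).

9057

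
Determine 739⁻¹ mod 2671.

806

2671 = 3*739 + 454
739 = 1*454 + 285
454 = 1*285 + 169
285 = 1*169 + 116
169 = 1*116 + 53
116 = 2*53 + 10
53 = 5*10 + 3
10 = 3*3 + 1
3 = 3*1 + 0
gcd(739, 2671) = 1, so the inverse exists.
Back-substitute for 1:
1 = 1*10 − 3*3
  = −3*53 + 16*10
  = 16*116 − 35*53
  = −35*169 + 51*116
  = 51*285 − 86*169
  = −86*454 + 137*285
  = 137*739 − 223*454
  = −223*2671 + 806*739
So 739⁻¹ ≡ 806 (mod 2671).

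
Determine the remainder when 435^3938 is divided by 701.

518

Using repeated squaring:
435^1 ≡ 435 (mod 701)
435^2 ≡ 435^2 = 189225 ≡ 656 (mod 701)
435^4 ≡ 656^2 = 430336 ≡ 623 (mod 701)
435^8 ≡ 623^2 = 388129 ≡ 476 (mod 701)
435^16 ≡ 476^2 = 226576 ≡ 153 (mod 701)
435^32 ≡ 153^2 = 23409 ≡ 276 (mod 701)
435^64 ≡ 276^2 = 76176 ≡ 468 (mod 701)
435^128 ≡ 468^2 = 219024 ≡ 312 (mod 701)
435^256 ≡ 312^2 = 97344 ≡ 606 (mod 701)
435^512 ≡ 606^2 = 367236 ≡ 613 (mod 701)
435^1024 ≡ 613^2 = 375769 ≡ 33 (mod 701)
435^2048 ≡ 33^2 = 1089 ≡ 388 (mod 701)
435^3938 = 435^2048 · 435^1024 · 435^512 · 435^256 · 435^64 · 435^32 · 435^2 ≡ 388 · 33 · 613 · 606 · 468 · 276 · 656 (mod 701).
Accumulate the product:
388 · 33 = 12804 ≡ 186
186 · 613 = 114018 ≡ 456
456 · 606 = 276336 ≡ 142
142 · 468 = 66456 ≡ 562
562 · 276 = 155112 ≡ 191
191 · 656 = 125296 ≡ 518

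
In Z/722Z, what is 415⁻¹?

595

By the extended Euclidean algorithm:
722 = 1·415 + 307
415 = 1·307 + 108
307 = 2·108 + 91
108 = 1·91 + 17
91 = 5·17 + 6
17 = 2·6 + 5
6 = 1·5 + 1
5 = 5·1 + 0
gcd(415, 722) = 1, so the inverse exists.
Bézout: 1 = 73·722 − 127·415.
So 415⁻¹ ≡ −127 ≡ 595 (mod 722).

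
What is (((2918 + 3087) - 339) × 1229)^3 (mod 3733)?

2918 + 3087 = 6005 ≡ 2272 (mod 3733)
2272 - 339 = 1933
1933 × 1229 = 2375657 ≡ 1469 (mod 3733)
(1469)^3 ≡ 3507 (mod 3733)

3507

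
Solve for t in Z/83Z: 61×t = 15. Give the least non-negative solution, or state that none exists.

gcd(61, 83) = 1, so a unique solution mod 83 exists.
61⁻¹ ≡ 49 (mod 83).
t ≡ 49×15 ≡ 71 (mod 83).

71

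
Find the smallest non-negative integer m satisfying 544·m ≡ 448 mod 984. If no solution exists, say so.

gcd(544, 984) = 8, and 8 | 448, so solutions exist.
Divide through by 8: 68·m ≡ 56 (mod 123).
68⁻¹ ≡ 38 (mod 123).
m ≡ 38·56 ≡ 37 (mod 123).
The smallest non-negative solution is m = 37.

37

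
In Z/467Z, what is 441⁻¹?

449

467 = 1*441 + 26
441 = 16*26 + 25
26 = 1*25 + 1
25 = 25*1 + 0
gcd(441, 467) = 1, so the inverse exists.
Back-substitute for 1:
1 = 1*26 − 1*25
  = −1*441 + 17*26
  = 17*467 − 18*441
So 441⁻¹ ≡ −18 ≡ 449 (mod 467).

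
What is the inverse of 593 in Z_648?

648 = 1*593 + 55
593 = 10*55 + 43
55 = 1*43 + 12
43 = 3*12 + 7
12 = 1*7 + 5
7 = 1*5 + 2
5 = 2*2 + 1
2 = 2*1 + 0
gcd(593, 648) = 1, so the inverse exists.
Back-substitute for 1:
1 = 1*5 − 2*2
  = −2*7 + 3*5
  = 3*12 − 5*7
  = −5*43 + 18*12
  = 18*55 − 23*43
  = −23*593 + 248*55
  = 248*648 − 271*593
So 593⁻¹ ≡ −271 ≡ 377 (mod 648).

377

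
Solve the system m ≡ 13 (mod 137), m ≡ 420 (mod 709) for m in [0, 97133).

137⁻¹ mod 709: 137×502 ≡ 1 (mod 709), so 137⁻¹ ≡ 502.
m = 13 + 137×((420 − 13)×502 mod 709) = 13 + 137×122 = 16727.

16727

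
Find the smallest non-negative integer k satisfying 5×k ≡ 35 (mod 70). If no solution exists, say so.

7

gcd(5, 70) = 5, and 5 | 35, so solutions exist.
Divide through by 5: 1×k = 7 (mod 14).
1⁻¹ ≡ 1 (mod 14).
k ≡ 1×7 ≡ 7 (mod 14).
The smallest non-negative solution is k = 7.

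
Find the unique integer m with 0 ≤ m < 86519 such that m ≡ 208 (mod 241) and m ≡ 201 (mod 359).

68411

241⁻¹ mod 359: 241*216 ≡ 1 (mod 359), so 241⁻¹ ≡ 216.
m = 208 + 241*((201 − 208)*216 mod 359) = 208 + 241*283 = 68411.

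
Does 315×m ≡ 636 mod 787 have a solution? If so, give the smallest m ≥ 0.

32

gcd(315, 787) = 1, so a unique solution mod 787 exists.
315⁻¹ ≡ 5 (mod 787).
m ≡ 5×636 ≡ 32 (mod 787).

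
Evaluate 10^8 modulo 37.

26

10^1 ≡ 10 (mod 37)
10^2 ≡ 10^2 = 100 ≡ 26 (mod 37)
10^4 ≡ 26^2 = 676 ≡ 10 (mod 37)
10^8 ≡ 10^2 = 100 ≡ 26 (mod 37)
So 10^8 ≡ 26 (mod 37).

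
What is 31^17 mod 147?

19

By square-and-multiply:
17 in binary is 10001, i.e. 17 = 16 + 1.
31^1 ≡ 31 (mod 147)
31^2 ≡ 31^2 = 961 ≡ 79 (mod 147)
31^4 ≡ 79^2 = 6241 ≡ 67 (mod 147)
31^8 ≡ 67^2 = 4489 ≡ 79 (mod 147)
31^16 ≡ 79^2 = 6241 ≡ 67 (mod 147)
31^17 = 31^16 * 31^1 ≡ 67 * 31 (mod 147).
67 * 31 = 2077 ≡ 19 (mod 147).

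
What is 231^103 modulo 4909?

By square-and-multiply:
103 in binary is 1100111, i.e. 103 = 64 + 32 + 4 + 2 + 1.
231^1 ≡ 231 (mod 4909)
231^2 ≡ 231^2 = 53361 ≡ 4271 (mod 4909)
231^4 ≡ 4271^2 = 18241441 ≡ 4506 (mod 4909)
231^8 ≡ 4506^2 = 20304036 ≡ 412 (mod 4909)
231^16 ≡ 412^2 = 169744 ≡ 2838 (mod 4909)
231^32 ≡ 2838^2 = 8054244 ≡ 3484 (mod 4909)
231^64 ≡ 3484^2 = 12138256 ≡ 3208 (mod 4909)
231^103 = 231^64 · 231^32 · 231^4 · 231^2 · 231^1 ≡ 3208 · 3484 · 4506 · 4271 · 231 (mod 4909).
Accumulate the product:
3208 · 3484 = 11176672 ≡ 3788
3788 · 4506 = 17068728 ≡ 135
135 · 4271 = 576585 ≡ 2232
2232 · 231 = 515592 ≡ 147

147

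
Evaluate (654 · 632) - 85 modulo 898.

654 · 632 = 413328 ≡ 248 (mod 898)
248 - 85 = 163

163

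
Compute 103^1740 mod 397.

167

103^1 ≡ 103 (mod 397)
103^2 ≡ 103^2 = 10609 ≡ 287 (mod 397)
103^4 ≡ 287^2 = 82369 ≡ 190 (mod 397)
103^8 ≡ 190^2 = 36100 ≡ 370 (mod 397)
103^16 ≡ 370^2 = 136900 ≡ 332 (mod 397)
103^32 ≡ 332^2 = 110224 ≡ 255 (mod 397)
103^64 ≡ 255^2 = 65025 ≡ 314 (mod 397)
103^128 ≡ 314^2 = 98596 ≡ 140 (mod 397)
103^256 ≡ 140^2 = 19600 ≡ 147 (mod 397)
103^512 ≡ 147^2 = 21609 ≡ 171 (mod 397)
103^1024 ≡ 171^2 = 29241 ≡ 260 (mod 397)
103^1740 = 103^1024 · 103^512 · 103^128 · 103^64 · 103^8 · 103^4 ≡ 260 · 171 · 140 · 314 · 370 · 190 (mod 397).
Accumulate the product:
260 · 171 = 44460 ≡ 393
393 · 140 = 55020 ≡ 234
234 · 314 = 73476 ≡ 31
31 · 370 = 11470 ≡ 354
354 · 190 = 67260 ≡ 167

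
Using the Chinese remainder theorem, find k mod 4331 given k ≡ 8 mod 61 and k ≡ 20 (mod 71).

61⁻¹ mod 71: 61·7 ≡ 1 (mod 71), so 61⁻¹ ≡ 7.
k = 8 + 61·((20 − 8)·7 mod 71) = 8 + 61·13 = 801.

801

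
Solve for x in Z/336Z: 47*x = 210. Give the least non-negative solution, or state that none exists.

gcd(47, 336) = 1, so a unique solution mod 336 exists.
47⁻¹ ≡ 143 (mod 336).
x ≡ 143*210 ≡ 126 (mod 336).

126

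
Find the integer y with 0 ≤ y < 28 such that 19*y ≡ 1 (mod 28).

3

By the extended Euclidean algorithm:
28 = 1*19 + 9
19 = 2*9 + 1
9 = 9*1 + 0
gcd(19, 28) = 1, so the inverse exists.
Bézout: 1 = −2*28 + 3*19.
So 19⁻¹ ≡ 3 (mod 28).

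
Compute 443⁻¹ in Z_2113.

1388

2113 = 4×443 + 341
443 = 1×341 + 102
341 = 3×102 + 35
102 = 2×35 + 32
35 = 1×32 + 3
32 = 10×3 + 2
3 = 1×2 + 1
2 = 2×1 + 0
gcd(443, 2113) = 1, so the inverse exists.
Back-substitute for 1:
1 = 1×3 − 1×2
  = −1×32 + 11×3
  = 11×35 − 12×32
  = −12×102 + 35×35
  = 35×341 − 117×102
  = −117×443 + 152×341
  = 152×2113 − 725×443
So 443⁻¹ ≡ −725 ≡ 1388 (mod 2113).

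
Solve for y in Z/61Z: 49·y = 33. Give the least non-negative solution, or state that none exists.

gcd(49, 61) = 1, so a unique solution mod 61 exists.
49⁻¹ ≡ 5 (mod 61).
y ≡ 5·33 ≡ 43 (mod 61).

43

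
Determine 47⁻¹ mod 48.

48 = 1·47 + 1
47 = 47·1 + 0
gcd(47, 48) = 1, so the inverse exists.
Bézout: 1 = 1·48 − 1·47.
So 47⁻¹ ≡ −1 ≡ 47 (mod 48).

47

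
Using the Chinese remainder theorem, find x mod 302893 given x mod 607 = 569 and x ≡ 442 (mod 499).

607⁻¹ mod 499: 607*134 ≡ 1 (mod 499), so 607⁻¹ ≡ 134.
x = 569 + 607*((442 − 569)*134 mod 499) = 569 + 607*447 = 271898.
Check: 271898 mod 607 = 569, 271898 mod 499 = 442. ✓

271898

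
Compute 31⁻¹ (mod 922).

By the extended Euclidean algorithm:
922 = 29·31 + 23
31 = 1·23 + 8
23 = 2·8 + 7
8 = 1·7 + 1
7 = 7·1 + 0
gcd(31, 922) = 1, so the inverse exists.
Bézout: 1 = −4·922 + 119·31.
So 31⁻¹ ≡ 119 (mod 922).

119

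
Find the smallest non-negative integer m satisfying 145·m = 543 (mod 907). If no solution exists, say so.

10

gcd(145, 907) = 1, so a unique solution mod 907 exists.
145⁻¹ ≡ 294 (mod 907).
m ≡ 294·543 ≡ 10 (mod 907).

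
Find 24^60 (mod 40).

16

Using repeated squaring:
24^1 ≡ 24 (mod 40)
24^2 ≡ 24^2 = 576 ≡ 16 (mod 40)
24^4 ≡ 16^2 = 256 ≡ 16 (mod 40)
24^8 ≡ 16^2 = 256 ≡ 16 (mod 40)
24^16 ≡ 16^2 = 256 ≡ 16 (mod 40)
24^32 ≡ 16^2 = 256 ≡ 16 (mod 40)
24^60 = 24^32 × 24^16 × 24^8 × 24^4 ≡ 16 × 16 × 16 × 16 (mod 40).
Accumulate the product:
16 × 16 = 256 ≡ 16
16 × 16 = 256 ≡ 16
16 × 16 = 256 ≡ 16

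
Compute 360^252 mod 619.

298

By square-and-multiply:
252 in binary is 11111100, i.e. 252 = 128 + 64 + 32 + 16 + 8 + 4.
360^1 ≡ 360 (mod 619)
360^2 ≡ 360^2 = 129600 ≡ 229 (mod 619)
360^4 ≡ 229^2 = 52441 ≡ 445 (mod 619)
360^8 ≡ 445^2 = 198025 ≡ 564 (mod 619)
360^16 ≡ 564^2 = 318096 ≡ 549 (mod 619)
360^32 ≡ 549^2 = 301401 ≡ 567 (mod 619)
360^64 ≡ 567^2 = 321489 ≡ 228 (mod 619)
360^128 ≡ 228^2 = 51984 ≡ 607 (mod 619)
360^252 = 360^128 * 360^64 * 360^32 * 360^16 * 360^8 * 360^4 ≡ 607 * 228 * 567 * 549 * 564 * 445 (mod 619).
Accumulate the product:
607 * 228 = 138396 ≡ 359
359 * 567 = 203553 ≡ 521
521 * 549 = 286029 ≡ 51
51 * 564 = 28764 ≡ 290
290 * 445 = 129050 ≡ 298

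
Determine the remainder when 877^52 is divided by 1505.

Compute successive squares:
52 in binary is 110100, i.e. 52 = 32 + 16 + 4.
877^1 ≡ 877 (mod 1505)
877^2 ≡ 877^2 = 769129 ≡ 74 (mod 1505)
877^4 ≡ 74^2 = 5476 ≡ 961 (mod 1505)
877^8 ≡ 961^2 = 923521 ≡ 956 (mod 1505)
877^16 ≡ 956^2 = 913936 ≡ 401 (mod 1505)
877^32 ≡ 401^2 = 160801 ≡ 1271 (mod 1505)
877^52 = 877^32 * 877^16 * 877^4 ≡ 1271 * 401 * 961 (mod 1505).
Accumulate the product:
1271 * 401 = 509671 ≡ 981
981 * 961 = 942741 ≡ 611

611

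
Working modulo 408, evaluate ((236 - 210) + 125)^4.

169

236 - 210 = 26
26 + 125 = 151
(151)^4 ≡ 169 (mod 408)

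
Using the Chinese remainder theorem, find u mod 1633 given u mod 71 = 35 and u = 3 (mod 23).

532

71⁻¹ mod 23: 71*12 ≡ 1 (mod 23), so 71⁻¹ ≡ 12.
u = 35 + 71*((3 − 35)*12 mod 23) = 35 + 71*7 = 532.
Check: 532 mod 71 = 35, 532 mod 23 = 3. ✓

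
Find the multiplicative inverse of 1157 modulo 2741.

Apply the Euclidean algorithm and back-substitute:
2741 = 2×1157 + 427
1157 = 2×427 + 303
427 = 1×303 + 124
303 = 2×124 + 55
124 = 2×55 + 14
55 = 3×14 + 13
14 = 1×13 + 1
13 = 13×1 + 0
gcd(1157, 2741) = 1, so the inverse exists.
Back-substitute for 1:
1 = 1×14 − 1×13
  = −1×55 + 4×14
  = 4×124 − 9×55
  = −9×303 + 22×124
  = 22×427 − 31×303
  = −31×1157 + 84×427
  = 84×2741 − 199×1157
So 1157⁻¹ ≡ −199 ≡ 2542 (mod 2741).

2542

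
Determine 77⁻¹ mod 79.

Run the extended Euclidean algorithm:
79 = 1*77 + 2
77 = 38*2 + 1
2 = 2*1 + 0
gcd(77, 79) = 1, so the inverse exists.
Back-substitute for 1:
1 = 1*77 − 38*2
  = −38*79 + 39*77
So 77⁻¹ ≡ 39 (mod 79).

39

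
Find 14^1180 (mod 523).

289

By square-and-multiply:
1180 in binary is 10010011100, i.e. 1180 = 1024 + 128 + 16 + 8 + 4.
14^1 ≡ 14 (mod 523)
14^2 ≡ 14^2 = 196 (mod 523)
14^4 ≡ 196^2 = 38416 ≡ 237 (mod 523)
14^8 ≡ 237^2 = 56169 ≡ 208 (mod 523)
14^16 ≡ 208^2 = 43264 ≡ 378 (mod 523)
14^32 ≡ 378^2 = 142884 ≡ 105 (mod 523)
14^64 ≡ 105^2 = 11025 ≡ 42 (mod 523)
14^128 ≡ 42^2 = 1764 ≡ 195 (mod 523)
14^256 ≡ 195^2 = 38025 ≡ 369 (mod 523)
14^512 ≡ 369^2 = 136161 ≡ 181 (mod 523)
14^1024 ≡ 181^2 = 32761 ≡ 335 (mod 523)
14^1180 = 14^1024 · 14^128 · 14^16 · 14^8 · 14^4 ≡ 335 · 195 · 378 · 208 · 237 (mod 523).
Accumulate the product:
335 · 195 = 65325 ≡ 473
473 · 378 = 178794 ≡ 451
451 · 208 = 93808 ≡ 191
191 · 237 = 45267 ≡ 289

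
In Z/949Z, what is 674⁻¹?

773

949 = 1·674 + 275
674 = 2·275 + 124
275 = 2·124 + 27
124 = 4·27 + 16
27 = 1·16 + 11
16 = 1·11 + 5
11 = 2·5 + 1
5 = 5·1 + 0
gcd(674, 949) = 1, so the inverse exists.
Back-substitute for 1:
1 = 1·11 − 2·5
  = −2·16 + 3·11
  = 3·27 − 5·16
  = −5·124 + 23·27
  = 23·275 − 51·124
  = −51·674 + 125·275
  = 125·949 − 176·674
So 674⁻¹ ≡ −176 ≡ 773 (mod 949).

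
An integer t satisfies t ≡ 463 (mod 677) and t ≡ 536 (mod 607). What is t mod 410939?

677⁻¹ mod 607: 677·581 ≡ 1 (mod 607), so 677⁻¹ ≡ 581.
t = 463 + 677·((536 − 463)·581 mod 607) = 463 + 677·530 = 359273.
Check: 359273 mod 677 = 463, 359273 mod 607 = 536. ✓

359273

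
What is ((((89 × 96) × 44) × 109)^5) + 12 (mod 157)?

89 × 96 = 8544 ≡ 66 (mod 157)
66 × 44 = 2904 ≡ 78 (mod 157)
78 × 109 = 8502 ≡ 24 (mod 157)
(24)^5 ≡ 55 (mod 157)
55 + 12 = 67

67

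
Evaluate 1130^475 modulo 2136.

Using repeated squaring:
475 in binary is 111011011, i.e. 475 = 256 + 128 + 64 + 16 + 8 + 2 + 1.
1130^1 ≡ 1130 (mod 2136)
1130^2 ≡ 1130^2 = 1276900 ≡ 1708 (mod 2136)
1130^4 ≡ 1708^2 = 2917264 ≡ 1624 (mod 2136)
1130^8 ≡ 1624^2 = 2637376 ≡ 1552 (mod 2136)
1130^16 ≡ 1552^2 = 2408704 ≡ 1432 (mod 2136)
1130^32 ≡ 1432^2 = 2050624 ≡ 64 (mod 2136)
1130^64 ≡ 64^2 = 4096 ≡ 1960 (mod 2136)
1130^128 ≡ 1960^2 = 3841600 ≡ 1072 (mod 2136)
1130^256 ≡ 1072^2 = 1149184 ≡ 16 (mod 2136)
1130^475 = 1130^256 × 1130^128 × 1130^64 × 1130^16 × 1130^8 × 1130^2 × 1130^1 ≡ 16 × 1072 × 1960 × 1432 × 1552 × 1708 × 1130 (mod 2136).
Accumulate the product:
16 × 1072 = 17152 ≡ 64
64 × 1960 = 125440 ≡ 1552
1552 × 1432 = 2222464 ≡ 1024
1024 × 1552 = 1589248 ≡ 64
64 × 1708 = 109312 ≡ 376
376 × 1130 = 424880 ≡ 1952

1952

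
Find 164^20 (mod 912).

By square-and-multiply:
20 in binary is 10100, i.e. 20 = 16 + 4.
164^1 ≡ 164 (mod 912)
164^2 ≡ 164^2 = 26896 ≡ 448 (mod 912)
164^4 ≡ 448^2 = 200704 ≡ 64 (mod 912)
164^8 ≡ 64^2 = 4096 ≡ 448 (mod 912)
164^16 ≡ 448^2 = 200704 ≡ 64 (mod 912)
164^20 = 164^16 * 164^4 ≡ 64 * 64 (mod 912).
64 * 64 = 4096 ≡ 448 (mod 912).

448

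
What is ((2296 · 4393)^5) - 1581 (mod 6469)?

5108

2296 · 4393 = 10086328 ≡ 1157 (mod 6469)
(1157)^5 ≡ 220 (mod 6469)
220 - 1581 = -1361 ≡ 5108 (mod 6469)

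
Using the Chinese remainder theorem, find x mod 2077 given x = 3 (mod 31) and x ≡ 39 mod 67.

2049

31⁻¹ mod 67: 31×13 ≡ 1 (mod 67), so 31⁻¹ ≡ 13.
x = 3 + 31×((39 − 3)×13 mod 67) = 3 + 31×66 = 2049.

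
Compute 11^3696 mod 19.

11^1 ≡ 11 (mod 19)
11^2 ≡ 11^2 = 121 ≡ 7 (mod 19)
11^4 ≡ 7^2 = 49 ≡ 11 (mod 19)
11^8 ≡ 11^2 = 121 ≡ 7 (mod 19)
11^16 ≡ 7^2 = 49 ≡ 11 (mod 19)
11^32 ≡ 11^2 = 121 ≡ 7 (mod 19)
11^64 ≡ 7^2 = 49 ≡ 11 (mod 19)
11^128 ≡ 11^2 = 121 ≡ 7 (mod 19)
11^256 ≡ 7^2 = 49 ≡ 11 (mod 19)
11^512 ≡ 11^2 = 121 ≡ 7 (mod 19)
11^1024 ≡ 7^2 = 49 ≡ 11 (mod 19)
11^2048 ≡ 11^2 = 121 ≡ 7 (mod 19)
11^3696 = 11^2048 × 11^1024 × 11^512 × 11^64 × 11^32 × 11^16 ≡ 7 × 11 × 7 × 11 × 7 × 11 (mod 19).
Accumulate the product:
7 × 11 = 77 ≡ 1
1 × 7 = 7
7 × 11 = 77 ≡ 1
1 × 7 = 7
7 × 11 = 77 ≡ 1

1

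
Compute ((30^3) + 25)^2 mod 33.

(30)^3 ≡ 6 (mod 33)
6 + 25 = 31
(31)^2 ≡ 4 (mod 33)

4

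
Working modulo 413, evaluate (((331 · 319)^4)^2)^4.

57

331 · 319 = 105589 ≡ 274 (mod 413)
(274)^4 ≡ 253 (mod 413)
(253)^2 ≡ 407 (mod 413)
(407)^4 ≡ 57 (mod 413)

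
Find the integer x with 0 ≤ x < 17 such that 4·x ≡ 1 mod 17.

13

17 = 4*4 + 1
4 = 4*1 + 0
gcd(4, 17) = 1, so the inverse exists.
Bézout: 1 = 1*17 − 4*4.
So 4⁻¹ ≡ −4 ≡ 13 (mod 17).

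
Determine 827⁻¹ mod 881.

571

Run the extended Euclidean algorithm:
881 = 1×827 + 54
827 = 15×54 + 17
54 = 3×17 + 3
17 = 5×3 + 2
3 = 1×2 + 1
2 = 2×1 + 0
gcd(827, 881) = 1, so the inverse exists.
Bézout: 1 = 291×881 − 310×827.
So 827⁻¹ ≡ −310 ≡ 571 (mod 881).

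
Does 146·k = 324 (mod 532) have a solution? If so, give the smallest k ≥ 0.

250

gcd(146, 532) = 2, and 2 | 324, so solutions exist.
Divide through by 2: 73·k ≡ 162 (mod 266).
73⁻¹ ≡ 215 (mod 266).
k ≡ 215·162 ≡ 250 (mod 266).
The smallest non-negative solution is k = 250.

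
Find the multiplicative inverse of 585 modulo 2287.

1122

Apply the Euclidean algorithm and back-substitute:
2287 = 3×585 + 532
585 = 1×532 + 53
532 = 10×53 + 2
53 = 26×2 + 1
2 = 2×1 + 0
gcd(585, 2287) = 1, so the inverse exists.
Bézout: 1 = −287×2287 + 1122×585.
So 585⁻¹ ≡ 1122 (mod 2287).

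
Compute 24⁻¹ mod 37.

17

Apply the Euclidean algorithm and back-substitute:
37 = 1×24 + 13
24 = 1×13 + 11
13 = 1×11 + 2
11 = 5×2 + 1
2 = 2×1 + 0
gcd(24, 37) = 1, so the inverse exists.
Bézout: 1 = −11×37 + 17×24.
So 24⁻¹ ≡ 17 (mod 37).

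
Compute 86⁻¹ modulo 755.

Apply the Euclidean algorithm and back-substitute:
755 = 8×86 + 67
86 = 1×67 + 19
67 = 3×19 + 10
19 = 1×10 + 9
10 = 1×9 + 1
9 = 9×1 + 0
gcd(86, 755) = 1, so the inverse exists.
Bézout: 1 = 9×755 − 79×86.
So 86⁻¹ ≡ −79 ≡ 676 (mod 755).

676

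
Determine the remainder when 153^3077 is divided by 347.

Using repeated squaring:
3077 in binary is 110000000101, i.e. 3077 = 2048 + 1024 + 4 + 1.
153^1 ≡ 153 (mod 347)
153^2 ≡ 153^2 = 23409 ≡ 160 (mod 347)
153^4 ≡ 160^2 = 25600 ≡ 269 (mod 347)
153^8 ≡ 269^2 = 72361 ≡ 185 (mod 347)
153^16 ≡ 185^2 = 34225 ≡ 219 (mod 347)
153^32 ≡ 219^2 = 47961 ≡ 75 (mod 347)
153^64 ≡ 75^2 = 5625 ≡ 73 (mod 347)
153^128 ≡ 73^2 = 5329 ≡ 124 (mod 347)
153^256 ≡ 124^2 = 15376 ≡ 108 (mod 347)
153^512 ≡ 108^2 = 11664 ≡ 213 (mod 347)
153^1024 ≡ 213^2 = 45369 ≡ 259 (mod 347)
153^2048 ≡ 259^2 = 67081 ≡ 110 (mod 347)
153^3077 = 153^2048 * 153^1024 * 153^4 * 153^1 ≡ 110 * 259 * 269 * 153 (mod 347).
Accumulate the product:
110 * 259 = 28490 ≡ 36
36 * 269 = 9684 ≡ 315
315 * 153 = 48195 ≡ 309

309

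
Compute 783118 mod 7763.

783118 = 100·7763 + 6818, so 783118 ≡ 6818 (mod 7763).

6818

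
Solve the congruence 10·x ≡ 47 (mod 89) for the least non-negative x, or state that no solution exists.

gcd(10, 89) = 1, so a unique solution mod 89 exists.
10⁻¹ ≡ 9 (mod 89).
x ≡ 9·47 ≡ 67 (mod 89).

67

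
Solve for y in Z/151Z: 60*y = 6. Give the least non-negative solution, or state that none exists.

136

gcd(60, 151) = 1, so a unique solution mod 151 exists.
60⁻¹ ≡ 73 (mod 151).
y ≡ 73*6 ≡ 136 (mod 151).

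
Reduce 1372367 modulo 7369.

1372367 = 186·7369 + 1733, so 1372367 ≡ 1733 (mod 7369).

1733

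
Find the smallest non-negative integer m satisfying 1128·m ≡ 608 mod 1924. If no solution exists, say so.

gcd(1128, 1924) = 4, and 4 | 608, so solutions exist.
Divide through by 4: 282·m mod 481 = 152.
282⁻¹ ≡ 29 (mod 481).
m ≡ 29·152 ≡ 79 (mod 481).
The smallest non-negative solution is m = 79.

79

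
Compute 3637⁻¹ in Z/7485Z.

1348

7485 = 2×3637 + 211
3637 = 17×211 + 50
211 = 4×50 + 11
50 = 4×11 + 6
11 = 1×6 + 5
6 = 1×5 + 1
5 = 5×1 + 0
gcd(3637, 7485) = 1, so the inverse exists.
Back-substitute for 1:
1 = 1×6 − 1×5
  = −1×11 + 2×6
  = 2×50 − 9×11
  = −9×211 + 38×50
  = 38×3637 − 655×211
  = −655×7485 + 1348×3637
So 3637⁻¹ ≡ 1348 (mod 7485).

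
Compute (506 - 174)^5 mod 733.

506 - 174 = 332
(332)^5 ≡ 300 (mod 733)

300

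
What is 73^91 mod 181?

73

Using repeated squaring:
91 in binary is 1011011, i.e. 91 = 64 + 16 + 8 + 2 + 1.
73^1 ≡ 73 (mod 181)
73^2 ≡ 73^2 = 5329 ≡ 80 (mod 181)
73^4 ≡ 80^2 = 6400 ≡ 65 (mod 181)
73^8 ≡ 65^2 = 4225 ≡ 62 (mod 181)
73^16 ≡ 62^2 = 3844 ≡ 43 (mod 181)
73^32 ≡ 43^2 = 1849 ≡ 39 (mod 181)
73^64 ≡ 39^2 = 1521 ≡ 73 (mod 181)
73^91 = 73^64 · 73^16 · 73^8 · 73^2 · 73^1 ≡ 73 · 43 · 62 · 80 · 73 (mod 181).
Accumulate the product:
73 · 43 = 3139 ≡ 62
62 · 62 = 3844 ≡ 43
43 · 80 = 3440 ≡ 1
1 · 73 = 73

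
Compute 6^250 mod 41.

250 in binary is 11111010, i.e. 250 = 128 + 64 + 32 + 16 + 8 + 2.
6^1 ≡ 6 (mod 41)
6^2 ≡ 6^2 = 36 (mod 41)
6^4 ≡ 36^2 = 1296 ≡ 25 (mod 41)
6^8 ≡ 25^2 = 625 ≡ 10 (mod 41)
6^16 ≡ 10^2 = 100 ≡ 18 (mod 41)
6^32 ≡ 18^2 = 324 ≡ 37 (mod 41)
6^64 ≡ 37^2 = 1369 ≡ 16 (mod 41)
6^128 ≡ 16^2 = 256 ≡ 10 (mod 41)
6^250 = 6^128 × 6^64 × 6^32 × 6^16 × 6^8 × 6^2 ≡ 10 × 16 × 37 × 18 × 10 × 36 (mod 41).
Accumulate the product:
10 × 16 = 160 ≡ 37
37 × 37 = 1369 ≡ 16
16 × 18 = 288 ≡ 1
1 × 10 = 10
10 × 36 = 360 ≡ 32

32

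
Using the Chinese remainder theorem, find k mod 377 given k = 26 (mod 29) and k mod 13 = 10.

29⁻¹ mod 13: 29·9 ≡ 1 (mod 13), so 29⁻¹ ≡ 9.
k = 26 + 29·((10 − 26)·9 mod 13) = 26 + 29·12 = 374.

374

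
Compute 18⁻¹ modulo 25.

25 = 1×18 + 7
18 = 2×7 + 4
7 = 1×4 + 3
4 = 1×3 + 1
3 = 3×1 + 0
gcd(18, 25) = 1, so the inverse exists.
Bézout: 1 = −5×25 + 7×18.
So 18⁻¹ ≡ 7 (mod 25).

7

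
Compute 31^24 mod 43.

35

By square-and-multiply:
24 in binary is 11000, i.e. 24 = 16 + 8.
31^1 ≡ 31 (mod 43)
31^2 ≡ 31^2 = 961 ≡ 15 (mod 43)
31^4 ≡ 15^2 = 225 ≡ 10 (mod 43)
31^8 ≡ 10^2 = 100 ≡ 14 (mod 43)
31^16 ≡ 14^2 = 196 ≡ 24 (mod 43)
31^24 = 31^16 × 31^8 ≡ 24 × 14 (mod 43).
24 × 14 = 336 ≡ 35 (mod 43).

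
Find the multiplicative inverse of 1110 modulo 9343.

9343 = 8·1110 + 463
1110 = 2·463 + 184
463 = 2·184 + 95
184 = 1·95 + 89
95 = 1·89 + 6
89 = 14·6 + 5
6 = 1·5 + 1
5 = 5·1 + 0
gcd(1110, 9343) = 1, so the inverse exists.
Bézout: 1 = 187·9343 − 1574·1110.
So 1110⁻¹ ≡ −1574 ≡ 7769 (mod 9343).

7769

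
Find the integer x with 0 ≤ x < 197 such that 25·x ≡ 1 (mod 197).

134

197 = 7·25 + 22
25 = 1·22 + 3
22 = 7·3 + 1
3 = 3·1 + 0
gcd(25, 197) = 1, so the inverse exists.
Back-substitute for 1:
1 = 1·22 − 7·3
  = −7·25 + 8·22
  = 8·197 − 63·25
So 25⁻¹ ≡ −63 ≡ 134 (mod 197).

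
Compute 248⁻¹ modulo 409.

315

409 = 1*248 + 161
248 = 1*161 + 87
161 = 1*87 + 74
87 = 1*74 + 13
74 = 5*13 + 9
13 = 1*9 + 4
9 = 2*4 + 1
4 = 4*1 + 0
gcd(248, 409) = 1, so the inverse exists.
Back-substitute for 1:
1 = 1*9 − 2*4
  = −2*13 + 3*9
  = 3*74 − 17*13
  = −17*87 + 20*74
  = 20*161 − 37*87
  = −37*248 + 57*161
  = 57*409 − 94*248
So 248⁻¹ ≡ −94 ≡ 315 (mod 409).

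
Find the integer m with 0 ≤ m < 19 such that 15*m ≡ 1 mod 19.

By the extended Euclidean algorithm:
19 = 1×15 + 4
15 = 3×4 + 3
4 = 1×3 + 1
3 = 3×1 + 0
gcd(15, 19) = 1, so the inverse exists.
Bézout: 1 = 4×19 − 5×15.
So 15⁻¹ ≡ −5 ≡ 14 (mod 19).

14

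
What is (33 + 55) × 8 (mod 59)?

33 + 55 = 88 ≡ 29 (mod 59)
29 × 8 = 232 ≡ 55 (mod 59)

55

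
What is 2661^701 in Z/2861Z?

2545

701 in binary is 1010111101, i.e. 701 = 512 + 128 + 32 + 16 + 8 + 4 + 1.
2661^1 ≡ 2661 (mod 2861)
2661^2 ≡ 2661^2 = 7080921 ≡ 2807 (mod 2861)
2661^4 ≡ 2807^2 = 7879249 ≡ 55 (mod 2861)
2661^8 ≡ 55^2 = 3025 ≡ 164 (mod 2861)
2661^16 ≡ 164^2 = 26896 ≡ 1147 (mod 2861)
2661^32 ≡ 1147^2 = 1315609 ≡ 2410 (mod 2861)
2661^64 ≡ 2410^2 = 5808100 ≡ 270 (mod 2861)
2661^128 ≡ 270^2 = 72900 ≡ 1375 (mod 2861)
2661^256 ≡ 1375^2 = 1890625 ≡ 2365 (mod 2861)
2661^512 ≡ 2365^2 = 5593225 ≡ 2831 (mod 2861)
2661^701 = 2661^512 × 2661^128 × 2661^32 × 2661^16 × 2661^8 × 2661^4 × 2661^1 ≡ 2831 × 1375 × 2410 × 1147 × 164 × 55 × 2661 (mod 2861).
Accumulate the product:
2831 × 1375 = 3892625 ≡ 1665
1665 × 2410 = 4012650 ≡ 1528
1528 × 1147 = 1752616 ≡ 1684
1684 × 164 = 276176 ≡ 1520
1520 × 55 = 83600 ≡ 631
631 × 2661 = 1679091 ≡ 2545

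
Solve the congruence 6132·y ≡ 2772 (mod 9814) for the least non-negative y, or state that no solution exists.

519

gcd(6132, 9814) = 14, and 14 | 2772, so solutions exist.
Divide through by 14: 438·y ≡ 198 (mod 701).
438⁻¹ ≡ 693 (mod 701).
y ≡ 693·198 ≡ 519 (mod 701).
The smallest non-negative solution is y = 519.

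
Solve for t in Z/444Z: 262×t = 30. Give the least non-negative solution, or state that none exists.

gcd(262, 444) = 2, and 2 | 30, so solutions exist.
Divide through by 2: 131×t mod 222 = 15.
131⁻¹ ≡ 161 (mod 222).
t ≡ 161×15 ≡ 195 (mod 222).
The smallest non-negative solution is t = 195.

195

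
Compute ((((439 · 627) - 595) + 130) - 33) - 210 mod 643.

627

439 · 627 = 275253 ≡ 49 (mod 643)
49 - 595 = -546 ≡ 97 (mod 643)
97 + 130 = 227
227 - 33 = 194
194 - 210 = -16 ≡ 627 (mod 643)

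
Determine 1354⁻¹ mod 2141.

1197

Run the extended Euclidean algorithm:
2141 = 1×1354 + 787
1354 = 1×787 + 567
787 = 1×567 + 220
567 = 2×220 + 127
220 = 1×127 + 93
127 = 1×93 + 34
93 = 2×34 + 25
34 = 1×25 + 9
25 = 2×9 + 7
9 = 1×7 + 2
7 = 3×2 + 1
2 = 2×1 + 0
gcd(1354, 2141) = 1, so the inverse exists.
Back-substitute for 1:
1 = 1×7 − 3×2
  = −3×9 + 4×7
  = 4×25 − 11×9
  = −11×34 + 15×25
  = 15×93 − 41×34
  = −41×127 + 56×93
  = 56×220 − 97×127
  = −97×567 + 250×220
  = 250×787 − 347×567
  = −347×1354 + 597×787
  = 597×2141 − 944×1354
So 1354⁻¹ ≡ −944 ≡ 1197 (mod 2141).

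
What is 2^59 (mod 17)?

8

59 in binary is 111011, i.e. 59 = 32 + 16 + 8 + 2 + 1.
2^1 ≡ 2 (mod 17)
2^2 ≡ 2^2 = 4 (mod 17)
2^4 ≡ 4^2 = 16 (mod 17)
2^8 ≡ 16^2 = 256 ≡ 1 (mod 17)
2^16 ≡ 1^2 = 1 (mod 17)
2^32 ≡ 1^2 = 1 (mod 17)
2^59 = 2^32 × 2^16 × 2^8 × 2^2 × 2^1 ≡ 1 × 1 × 1 × 4 × 2 (mod 17).
Accumulate the product:
1 × 1 = 1
1 × 1 = 1
1 × 4 = 4
4 × 2 = 8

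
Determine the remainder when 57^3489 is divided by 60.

3489 in binary is 110110100001, i.e. 3489 = 2048 + 1024 + 256 + 128 + 32 + 1.
57^1 ≡ 57 (mod 60)
57^2 ≡ 57^2 = 3249 ≡ 9 (mod 60)
57^4 ≡ 9^2 = 81 ≡ 21 (mod 60)
57^8 ≡ 21^2 = 441 ≡ 21 (mod 60)
57^16 ≡ 21^2 = 441 ≡ 21 (mod 60)
57^32 ≡ 21^2 = 441 ≡ 21 (mod 60)
57^64 ≡ 21^2 = 441 ≡ 21 (mod 60)
57^128 ≡ 21^2 = 441 ≡ 21 (mod 60)
57^256 ≡ 21^2 = 441 ≡ 21 (mod 60)
57^512 ≡ 21^2 = 441 ≡ 21 (mod 60)
57^1024 ≡ 21^2 = 441 ≡ 21 (mod 60)
57^2048 ≡ 21^2 = 441 ≡ 21 (mod 60)
57^3489 = 57^2048 * 57^1024 * 57^256 * 57^128 * 57^32 * 57^1 ≡ 21 * 21 * 21 * 21 * 21 * 57 (mod 60).
Accumulate the product:
21 * 21 = 441 ≡ 21
21 * 21 = 441 ≡ 21
21 * 21 = 441 ≡ 21
21 * 21 = 441 ≡ 21
21 * 57 = 1197 ≡ 57

57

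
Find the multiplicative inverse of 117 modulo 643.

11

643 = 5*117 + 58
117 = 2*58 + 1
58 = 58*1 + 0
gcd(117, 643) = 1, so the inverse exists.
Bézout: 1 = −2*643 + 11*117.
So 117⁻¹ ≡ 11 (mod 643).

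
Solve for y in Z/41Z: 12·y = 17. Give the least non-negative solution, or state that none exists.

gcd(12, 41) = 1, so a unique solution mod 41 exists.
12⁻¹ ≡ 24 (mod 41).
y ≡ 24·17 ≡ 39 (mod 41).

39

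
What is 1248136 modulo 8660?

1248136 = 144·8660 + 1096, so 1248136 ≡ 1096 (mod 8660).

1096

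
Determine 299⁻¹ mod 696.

696 = 2×299 + 98
299 = 3×98 + 5
98 = 19×5 + 3
5 = 1×3 + 2
3 = 1×2 + 1
2 = 2×1 + 0
gcd(299, 696) = 1, so the inverse exists.
Bézout: 1 = 119×696 − 277×299.
So 299⁻¹ ≡ −277 ≡ 419 (mod 696).

419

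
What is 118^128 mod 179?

Compute successive squares:
118^1 ≡ 118 (mod 179)
118^2 ≡ 118^2 = 13924 ≡ 141 (mod 179)
118^4 ≡ 141^2 = 19881 ≡ 12 (mod 179)
118^8 ≡ 12^2 = 144 (mod 179)
118^16 ≡ 144^2 = 20736 ≡ 151 (mod 179)
118^32 ≡ 151^2 = 22801 ≡ 68 (mod 179)
118^64 ≡ 68^2 = 4624 ≡ 149 (mod 179)
118^128 ≡ 149^2 = 22201 ≡ 5 (mod 179)
So 118^128 ≡ 5 (mod 179).

5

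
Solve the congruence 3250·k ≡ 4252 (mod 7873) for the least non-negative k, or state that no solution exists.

gcd(3250, 7873) = 1, so a unique solution mod 7873 exists.
3250⁻¹ ≡ 7420 (mod 7873).
k ≡ 7420·4252 ≡ 2729 (mod 7873).

2729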